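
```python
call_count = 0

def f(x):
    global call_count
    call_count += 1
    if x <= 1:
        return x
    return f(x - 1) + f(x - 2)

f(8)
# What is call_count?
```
Call trace (a repeated sub-call is expanded the first time; later identical calls just restate its return value):
f(x=8)
  f(x=7)
    f(x=6)
      f(x=5)
        f(x=4)
          f(x=3)
            f(x=2)
              f(x=1)
              -> return 1
              f(x=0)
              -> return 0
            -> return 1
            f(x=1)
            -> return 1
          -> return 2
          f(x=2) -> return 1  (same call as traced above)
        -> return 3
        f(x=3) -> return 2  (same call as traced above)
      -> return 5
      f(x=4) -> return 3  (same call as traced above)
    -> return 8
    f(x=5) -> return 5  (same call as traced above)
  -> return 13
  f(x=6) -> return 8  (same call as traced above)
-> return 21

call_count is incremented once per call, so count the calls in each subtree. Let C(x) = number of calls made by f(x).
C(0) = C(1) = 1 (base case, no recursion); C(x) = 1 + C(x - 1) + C(x - 2) otherwise.
C(2) = 1 + C(1) + C(0) = 1 + 1 + 1 = 3
C(3) = 1 + C(2) + C(1) = 1 + 3 + 1 = 5
C(4) = 1 + C(3) + C(2) = 1 + 5 + 3 = 9
C(5) = 1 + C(4) + C(3) = 1 + 9 + 5 = 15
C(6) = 1 + C(5) + C(4) = 1 + 15 + 9 = 25
C(7) = 1 + C(6) + C(5) = 1 + 25 + 15 = 41
C(8) = 1 + C(7) + C(6) = 1 + 41 + 25 = 67
call_count = C(8) = 67

Final answer: 67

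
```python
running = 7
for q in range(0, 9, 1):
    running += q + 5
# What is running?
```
Trace:
  running=7
  running=12, q=0
  running=18, q=1
  running=25, q=2
  running=33, q=3
  running=42, q=4
  running=52, q=5
  running=63, q=6
  running=75, q=7
  running=88, q=8

Final answer: 88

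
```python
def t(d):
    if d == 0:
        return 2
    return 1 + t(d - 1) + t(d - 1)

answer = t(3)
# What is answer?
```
Call trace (a repeated sub-call is expanded the first time; later identical calls just restate its return value):
t(d=3)
  t(d=2)
    t(d=1)
      t(d=0)
      -> return 2
      t(d=0)
      -> return 2
    -> return 5
    t(d=1) -> return 5  (same call as traced above)
  -> return 11
  t(d=2) -> return 11  (same call as traced above)
-> return 23

Final answer: 23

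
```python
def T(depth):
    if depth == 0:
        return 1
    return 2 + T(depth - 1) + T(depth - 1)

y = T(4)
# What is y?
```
Call trace (a repeated sub-call is expanded the first time; later identical calls just restate its return value):
T(depth=4)
  T(depth=3)
    T(depth=2)
      T(depth=1)
        T(depth=0)
        -> return 1
        T(depth=0)
        -> return 1
      -> return 4
      T(depth=1) -> return 4  (same call as traced above)
    -> return 10
    T(depth=2) -> return 10  (same call as traced above)
  -> return 22
  T(depth=3) -> return 22  (same call as traced above)
-> return 46

Final answer: 46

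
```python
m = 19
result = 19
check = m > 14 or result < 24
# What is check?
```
Trace:
  m=19
  m=19, result=19
  m=19, result=19, check=True

Final answer: True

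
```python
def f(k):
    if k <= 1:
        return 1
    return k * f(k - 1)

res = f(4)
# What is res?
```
Call trace:
f(k=4)
  f(k=3)
    f(k=2)
      f(k=1)
      -> return 1
    -> return 2
  -> return 6
-> return 24

Final answer: 24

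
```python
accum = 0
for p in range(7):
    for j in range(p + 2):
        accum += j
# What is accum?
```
Trace:
  accum=0
  accum=0, p=0, j=0
  accum=1, p=0, j=1
  accum=1, p=1, j=0
  accum=2, p=1, j=1
  accum=4, p=1, j=2
  accum=4, p=2, j=0
  accum=5, p=2, j=1
  accum=7, p=2, j=2
  accum=10, p=2, j=3
  accum=10, p=3, j=0
  accum=11, p=3, j=1
  accum=13, p=3, j=2
  accum=16, p=3, j=3
  accum=20, p=3, j=4
  accum=20, p=4, j=0
  accum=21, p=4, j=1
  accum=23, p=4, j=2
  accum=26, p=4, j=3
  accum=30, p=4, j=4
  accum=35, p=4, j=5
  accum=35, p=5, j=0
  accum=36, p=5, j=1
  accum=38, p=5, j=2
  accum=41, p=5, j=3
  accum=45, p=5, j=4
  accum=50, p=5, j=5
  accum=56, p=5, j=6
  accum=56, p=6, j=0
  accum=57, p=6, j=1
  accum=59, p=6, j=2
  accum=62, p=6, j=3
  accum=66, p=6, j=4
  accum=71, p=6, j=5
  accum=77, p=6, j=6
  accum=84, p=6, j=7

Final answer: 84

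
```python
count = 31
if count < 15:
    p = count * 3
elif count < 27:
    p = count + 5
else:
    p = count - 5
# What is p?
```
Trace:
  count=31
  count=31, p=26

Final answer: 26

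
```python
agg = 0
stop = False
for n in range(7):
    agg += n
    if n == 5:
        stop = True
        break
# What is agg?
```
Trace:
  agg=0
  agg=0, stop=False
  agg=0, stop=False, n=0
  agg=1, stop=False, n=1
  agg=3, stop=False, n=2
  agg=6, stop=False, n=3
  agg=10, stop=False, n=4
  agg=15, stop=True, n=5

Final answer: 15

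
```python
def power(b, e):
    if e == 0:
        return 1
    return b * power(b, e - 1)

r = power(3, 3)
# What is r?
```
Call trace:
power(b=3, e=3)
  power(b=3, e=2)
    power(b=3, e=1)
      power(b=3, e=0)
      -> return 1
    -> return 3
  -> return 9
-> return 27

Final answer: 27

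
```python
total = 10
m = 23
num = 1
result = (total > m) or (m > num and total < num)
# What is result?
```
Trace:
  total=10
  total=10, m=23
  total=10, m=23, num=1
  total=10, m=23, num=1, result=False

Final answer: False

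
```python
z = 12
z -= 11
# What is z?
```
Trace:
  z=12
  z=1

Final answer: 1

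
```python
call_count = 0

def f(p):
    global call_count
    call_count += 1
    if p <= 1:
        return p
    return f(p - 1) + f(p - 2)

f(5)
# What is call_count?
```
Call trace (a repeated sub-call is expanded the first time; later identical calls just restate its return value):
f(p=5)
  f(p=4)
    f(p=3)
      f(p=2)
        f(p=1)
        -> return 1
        f(p=0)
        -> return 0
      -> return 1
      f(p=1)
      -> return 1
    -> return 2
    f(p=2) -> return 1  (same call as traced above)
  -> return 3
  f(p=3) -> return 2  (same call as traced above)
-> return 5

call_count is incremented once per call, so count the calls in each subtree. Let C(p) = number of calls made by f(p).
C(0) = C(1) = 1 (base case, no recursion); C(p) = 1 + C(p - 1) + C(p - 2) otherwise.
C(2) = 1 + C(1) + C(0) = 1 + 1 + 1 = 3
C(3) = 1 + C(2) + C(1) = 1 + 3 + 1 = 5
C(4) = 1 + C(3) + C(2) = 1 + 5 + 3 = 9
C(5) = 1 + C(4) + C(3) = 1 + 9 + 5 = 15
call_count = C(5) = 15

Final answer: 15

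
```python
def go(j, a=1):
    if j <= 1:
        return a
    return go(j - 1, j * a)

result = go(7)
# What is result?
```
Call trace:
go(j=7, a=1)
  go(j=6, a=7)
    go(j=5, a=42)
      go(j=4, a=210)
        go(j=3, a=840)
          go(j=2, a=2520)
            go(j=1, a=5040)
            -> return 5040
          -> return 5040
        -> return 5040
      -> return 5040
    -> return 5040
  -> return 5040
-> return 5040

Final answer: 5040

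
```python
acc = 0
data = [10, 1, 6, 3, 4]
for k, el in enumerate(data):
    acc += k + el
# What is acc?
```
Trace:
  acc=0
  acc=10, k=0, el=10
  acc=12, k=1, el=1
  acc=20, k=2, el=6
  acc=26, k=3, el=3
  acc=34, k=4, el=4

Final answer: 34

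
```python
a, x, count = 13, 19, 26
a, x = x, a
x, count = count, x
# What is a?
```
Trace:
  a=13, x=19, count=26
  a=19, x=13, count=26
  a=19, x=26, count=13

Final answer: 19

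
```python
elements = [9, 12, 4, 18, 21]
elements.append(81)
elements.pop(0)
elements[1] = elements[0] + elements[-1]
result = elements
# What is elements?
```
Trace:
  elements=[9, 12, 4, 18, 21]
  elements=[9, 12, 4, 18, 21, 81]
  elements=[12, 4, 18, 21, 81]
  elements=[12, 93, 18, 21, 81]
  elements=[12, 93, 18, 21, 81], result=[12, 93, 18, 21, 81]

Final answer: [12, 93, 18, 21, 81]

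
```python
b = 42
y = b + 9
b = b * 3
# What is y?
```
Trace:
  b=42
  b=42, y=51
  b=126, y=51

Final answer: 51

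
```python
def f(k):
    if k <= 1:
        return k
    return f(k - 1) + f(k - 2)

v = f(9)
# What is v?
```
Call trace (a repeated sub-call is expanded the first time; later identical calls just restate its return value):
f(k=9)
  f(k=8)
    f(k=7)
      f(k=6)
        f(k=5)
          f(k=4)
            f(k=3)
              f(k=2)
                f(k=1)
                -> return 1
                f(k=0)
                -> return 0
              -> return 1
              f(k=1)
              -> return 1
            -> return 2
            f(k=2) -> return 1  (same call as traced above)
          -> return 3
          f(k=3) -> return 2  (same call as traced above)
        -> return 5
        f(k=4) -> return 3  (same call as traced above)
      -> return 8
      f(k=5) -> return 5  (same call as traced above)
    -> return 13
    f(k=6) -> return 8  (same call as traced above)
  -> return 21
  f(k=7) -> return 13  (same call as traced above)
-> return 34

Final answer: 34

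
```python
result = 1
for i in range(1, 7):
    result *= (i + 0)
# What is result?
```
Trace:
  result=1
  result=1, i=1
  result=2, i=2
  result=6, i=3
  result=24, i=4
  result=120, i=5
  result=720, i=6

Final answer: 720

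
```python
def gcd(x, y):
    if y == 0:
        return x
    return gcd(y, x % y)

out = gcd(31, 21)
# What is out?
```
Call trace:
gcd(x=31, y=21)
  gcd(x=21, y=10)
    gcd(x=10, y=1)
      gcd(x=1, y=0)
      -> return 1
    -> return 1
  -> return 1
-> return 1

Final answer: 1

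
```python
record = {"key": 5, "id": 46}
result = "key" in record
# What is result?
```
Trace:
  record={'key': 5, 'id': 46}
  record={'key': 5, 'id': 46}, result=True

Final answer: True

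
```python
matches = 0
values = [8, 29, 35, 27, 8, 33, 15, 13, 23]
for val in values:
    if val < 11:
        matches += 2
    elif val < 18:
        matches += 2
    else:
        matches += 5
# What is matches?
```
Trace:
  matches=0
  matches=2, val=8
  matches=7, val=29
  matches=12, val=35
  matches=17, val=27
  matches=19, val=8
  matches=24, val=33
  matches=26, val=15
  matches=28, val=13
  matches=33, val=23

Final answer: 33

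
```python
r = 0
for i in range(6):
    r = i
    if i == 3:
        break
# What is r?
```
Trace:
  r=0
  r=0, i=0
  r=1, i=1
  r=2, i=2
  r=3, i=3

Final answer: 3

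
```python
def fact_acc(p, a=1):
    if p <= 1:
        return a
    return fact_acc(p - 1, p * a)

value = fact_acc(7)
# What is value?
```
Call trace:
fact_acc(p=7, a=1)
  fact_acc(p=6, a=7)
    fact_acc(p=5, a=42)
      fact_acc(p=4, a=210)
        fact_acc(p=3, a=840)
          fact_acc(p=2, a=2520)
            fact_acc(p=1, a=5040)
            -> return 5040
          -> return 5040
        -> return 5040
      -> return 5040
    -> return 5040
  -> return 5040
-> return 5040

Final answer: 5040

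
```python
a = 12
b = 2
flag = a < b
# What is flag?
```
Trace:
  a=12
  a=12, b=2
  a=12, b=2, flag=False

Final answer: False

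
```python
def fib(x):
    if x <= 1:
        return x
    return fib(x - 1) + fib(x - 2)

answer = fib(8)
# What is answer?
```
Call trace (a repeated sub-call is expanded the first time; later identical calls just restate its return value):
fib(x=8)
  fib(x=7)
    fib(x=6)
      fib(x=5)
        fib(x=4)
          fib(x=3)
            fib(x=2)
              fib(x=1)
              -> return 1
              fib(x=0)
              -> return 0
            -> return 1
            fib(x=1)
            -> return 1
          -> return 2
          fib(x=2) -> return 1  (same call as traced above)
        -> return 3
        fib(x=3) -> return 2  (same call as traced above)
      -> return 5
      fib(x=4) -> return 3  (same call as traced above)
    -> return 8
    fib(x=5) -> return 5  (same call as traced above)
  -> return 13
  fib(x=6) -> return 8  (same call as traced above)
-> return 21

Final answer: 21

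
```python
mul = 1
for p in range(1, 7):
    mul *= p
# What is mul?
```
Trace:
  mul=1
  mul=1, p=1
  mul=2, p=2
  mul=6, p=3
  mul=24, p=4
  mul=120, p=5
  mul=720, p=6

Final answer: 720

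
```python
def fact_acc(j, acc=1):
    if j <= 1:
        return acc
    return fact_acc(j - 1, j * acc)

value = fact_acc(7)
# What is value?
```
Call trace:
fact_acc(j=7, acc=1)
  fact_acc(j=6, acc=7)
    fact_acc(j=5, acc=42)
      fact_acc(j=4, acc=210)
        fact_acc(j=3, acc=840)
          fact_acc(j=2, acc=2520)
            fact_acc(j=1, acc=5040)
            -> return 5040
          -> return 5040
        -> return 5040
      -> return 5040
    -> return 5040
  -> return 5040
-> return 5040

Final answer: 5040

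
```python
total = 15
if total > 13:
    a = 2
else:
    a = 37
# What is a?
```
Trace:
  total=15
  total=15, a=2

Final answer: 2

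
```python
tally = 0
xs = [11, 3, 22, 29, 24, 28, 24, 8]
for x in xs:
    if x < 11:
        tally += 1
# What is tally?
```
Trace:
  tally=0
  tally=0, x=11
  tally=1, x=3
  tally=1, x=22
  tally=1, x=29
  tally=1, x=24
  tally=1, x=28
  tally=1, x=24
  tally=2, x=8

Final answer: 2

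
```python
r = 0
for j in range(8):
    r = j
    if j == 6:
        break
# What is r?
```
Trace:
  r=0
  r=0, j=0
  r=1, j=1
  r=2, j=2
  r=3, j=3
  r=4, j=4
  r=5, j=5
  r=6, j=6

Final answer: 6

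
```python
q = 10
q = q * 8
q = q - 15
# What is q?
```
Trace:
  q=10
  q=80
  q=65

Final answer: 65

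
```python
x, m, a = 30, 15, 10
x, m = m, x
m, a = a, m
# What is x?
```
Trace:
  x=30, m=15, a=10
  x=15, m=30, a=10
  x=15, m=10, a=30

Final answer: 15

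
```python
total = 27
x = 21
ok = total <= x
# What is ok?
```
Trace:
  total=27
  total=27, x=21
  total=27, x=21, ok=False

Final answer: False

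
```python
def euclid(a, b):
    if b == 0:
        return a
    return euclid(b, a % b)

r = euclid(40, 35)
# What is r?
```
Call trace:
euclid(a=40, b=35)
  euclid(a=35, b=5)
    euclid(a=5, b=0)
    -> return 5
  -> return 5
-> return 5

Final answer: 5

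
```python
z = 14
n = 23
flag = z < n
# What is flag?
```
Trace:
  z=14
  z=14, n=23
  z=14, n=23, flag=True

Final answer: True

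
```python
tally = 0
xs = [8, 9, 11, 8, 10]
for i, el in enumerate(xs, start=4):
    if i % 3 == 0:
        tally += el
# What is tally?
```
Trace:
  tally=0
  tally=0, i=4, el=8
  tally=0, i=5, el=9
  tally=11, i=6, el=11
  tally=11, i=7, el=8
  tally=11, i=8, el=10

Final answer: 11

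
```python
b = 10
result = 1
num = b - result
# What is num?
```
Trace:
  b=10
  b=10, result=1
  b=10, result=1, num=9

Final answer: 9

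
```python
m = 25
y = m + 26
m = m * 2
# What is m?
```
Trace:
  m=25
  m=25, y=51
  m=50, y=51

Final answer: 50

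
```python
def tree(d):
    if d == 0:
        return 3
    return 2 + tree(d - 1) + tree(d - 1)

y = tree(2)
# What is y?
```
Call trace (a repeated sub-call is expanded the first time; later identical calls just restate its return value):
tree(d=2)
  tree(d=1)
    tree(d=0)
    -> return 3
    tree(d=0)
    -> return 3
  -> return 8
  tree(d=1) -> return 8  (same call as traced above)
-> return 18

Final answer: 18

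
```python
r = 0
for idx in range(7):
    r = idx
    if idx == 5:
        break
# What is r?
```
Trace:
  r=0
  r=0, idx=0
  r=1, idx=1
  r=2, idx=2
  r=3, idx=3
  r=4, idx=4
  r=5, idx=5

Final answer: 5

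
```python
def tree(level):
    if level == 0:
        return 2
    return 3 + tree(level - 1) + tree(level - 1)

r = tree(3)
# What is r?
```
Call trace (a repeated sub-call is expanded the first time; later identical calls just restate its return value):
tree(level=3)
  tree(level=2)
    tree(level=1)
      tree(level=0)
      -> return 2
      tree(level=0)
      -> return 2
    -> return 7
    tree(level=1) -> return 7  (same call as traced above)
  -> return 17
  tree(level=2) -> return 17  (same call as traced above)
-> return 37

Final answer: 37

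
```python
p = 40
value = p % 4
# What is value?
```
Trace:
  p=40
  p=40, value=0

Final answer: 0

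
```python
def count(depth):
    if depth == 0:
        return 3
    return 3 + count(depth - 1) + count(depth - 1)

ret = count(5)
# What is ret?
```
Call trace (a repeated sub-call is expanded the first time; later identical calls just restate its return value):
count(depth=5)
  count(depth=4)
    count(depth=3)
      count(depth=2)
        count(depth=1)
          count(depth=0)
          -> return 3
          count(depth=0)
          -> return 3
        -> return 9
        count(depth=1) -> return 9  (same call as traced above)
      -> return 21
      count(depth=2) -> return 21  (same call as traced above)
    -> return 45
    count(depth=3) -> return 45  (same call as traced above)
  -> return 93
  count(depth=4) -> return 93  (same call as traced above)
-> return 189

Final answer: 189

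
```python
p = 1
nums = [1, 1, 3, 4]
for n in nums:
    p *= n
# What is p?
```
Trace:
  p=1
  p=1, n=1
  p=1, n=1
  p=3, n=3
  p=12, n=4

Final answer: 12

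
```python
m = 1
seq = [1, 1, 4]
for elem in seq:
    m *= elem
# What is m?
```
Trace:
  m=1
  m=1, elem=1
  m=1, elem=1
  m=4, elem=4

Final answer: 4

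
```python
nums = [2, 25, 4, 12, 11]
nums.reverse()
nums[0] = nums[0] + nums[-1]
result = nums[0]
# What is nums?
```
Trace:
  nums=[2, 25, 4, 12, 11]
  nums=[11, 12, 4, 25, 2]
  nums=[13, 12, 4, 25, 2]
  nums=[13, 12, 4, 25, 2], result=13

Final answer: [13, 12, 4, 25, 2]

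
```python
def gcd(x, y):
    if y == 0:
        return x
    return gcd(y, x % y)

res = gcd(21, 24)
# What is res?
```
Call trace:
gcd(x=21, y=24)
  gcd(x=24, y=21)
    gcd(x=21, y=3)
      gcd(x=3, y=0)
      -> return 3
    -> return 3
  -> return 3
-> return 3

Final answer: 3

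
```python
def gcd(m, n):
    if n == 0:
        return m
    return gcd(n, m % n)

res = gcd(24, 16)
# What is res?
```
Call trace:
gcd(m=24, n=16)
  gcd(m=16, n=8)
    gcd(m=8, n=0)
    -> return 8
  -> return 8
-> return 8

Final answer: 8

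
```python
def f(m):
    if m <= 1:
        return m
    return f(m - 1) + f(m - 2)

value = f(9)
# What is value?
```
Call trace (a repeated sub-call is expanded the first time; later identical calls just restate its return value):
f(m=9)
  f(m=8)
    f(m=7)
      f(m=6)
        f(m=5)
          f(m=4)
            f(m=3)
              f(m=2)
                f(m=1)
                -> return 1
                f(m=0)
                -> return 0
              -> return 1
              f(m=1)
              -> return 1
            -> return 2
            f(m=2) -> return 1  (same call as traced above)
          -> return 3
          f(m=3) -> return 2  (same call as traced above)
        -> return 5
        f(m=4) -> return 3  (same call as traced above)
      -> return 8
      f(m=5) -> return 5  (same call as traced above)
    -> return 13
    f(m=6) -> return 8  (same call as traced above)
  -> return 21
  f(m=7) -> return 13  (same call as traced above)
-> return 34

Final answer: 34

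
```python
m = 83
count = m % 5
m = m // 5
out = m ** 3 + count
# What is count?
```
Trace:
  m=83
  m=83, count=3
  m=16, count=3
  m=16, count=3, out=4099

Final answer: 3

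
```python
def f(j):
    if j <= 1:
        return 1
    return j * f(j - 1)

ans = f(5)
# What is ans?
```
Call trace:
f(j=5)
  f(j=4)
    f(j=3)
      f(j=2)
        f(j=1)
        -> return 1
      -> return 2
    -> return 6
  -> return 24
-> return 120

Final answer: 120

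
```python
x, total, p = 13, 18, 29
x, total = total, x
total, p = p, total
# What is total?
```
Trace:
  x=13, total=18, p=29
  x=18, total=13, p=29
  x=18, total=29, p=13

Final answer: 29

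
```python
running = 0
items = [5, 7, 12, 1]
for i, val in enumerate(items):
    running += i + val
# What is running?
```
Trace:
  running=0
  running=5, i=0, val=5
  running=13, i=1, val=7
  running=27, i=2, val=12
  running=31, i=3, val=1

Final answer: 31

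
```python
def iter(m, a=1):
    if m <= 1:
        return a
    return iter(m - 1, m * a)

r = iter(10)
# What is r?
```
Call trace:
iter(m=10, a=1)
  iter(m=9, a=10)
    iter(m=8, a=90)
      iter(m=7, a=720)
        iter(m=6, a=5040)
          iter(m=5, a=30240)
            iter(m=4, a=151200)
              iter(m=3, a=604800)
                iter(m=2, a=1814400)
                  iter(m=1, a=3628800)
                  -> return 3628800
                -> return 3628800
              -> return 3628800
            -> return 3628800
          -> return 3628800
        -> return 3628800
      -> return 3628800
    -> return 3628800
  -> return 3628800
-> return 3628800

Final answer: 3628800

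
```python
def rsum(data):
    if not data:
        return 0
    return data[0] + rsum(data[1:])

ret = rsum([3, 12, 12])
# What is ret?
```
Call trace:
rsum(data=[3, 12, 12])
  rsum(data=[12, 12])
    rsum(data=[12])
      rsum(data=[])
      -> return 0
    -> return 12
  -> return 24
-> return 27

Final answer: 27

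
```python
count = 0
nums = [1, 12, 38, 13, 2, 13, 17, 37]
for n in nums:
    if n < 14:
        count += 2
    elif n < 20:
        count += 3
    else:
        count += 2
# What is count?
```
Trace:
  count=0
  count=2, n=1
  count=4, n=12
  count=6, n=38
  count=8, n=13
  count=10, n=2
  count=12, n=13
  count=15, n=17
  count=17, n=37

Final answer: 17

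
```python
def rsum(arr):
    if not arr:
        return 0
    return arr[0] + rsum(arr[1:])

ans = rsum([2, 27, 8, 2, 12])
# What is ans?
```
Call trace:
rsum(arr=[2, 27, 8, 2, 12])
  rsum(arr=[27, 8, 2, 12])
    rsum(arr=[8, 2, 12])
      rsum(arr=[2, 12])
        rsum(arr=[12])
          rsum(arr=[])
          -> return 0
        -> return 12
      -> return 14
    -> return 22
  -> return 49
-> return 51

Final answer: 51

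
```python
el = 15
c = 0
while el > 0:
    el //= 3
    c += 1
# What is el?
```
Trace:
  el=15
  el=15, c=0
  el=5, c=1
  el=1, c=2
  el=0, c=3

Final answer: 0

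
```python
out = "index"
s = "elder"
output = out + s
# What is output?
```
Trace:
  out='index'
  out='index', s='elder'
  out='index', s='elder', output='indexelder'

Final answer: 'indexelder'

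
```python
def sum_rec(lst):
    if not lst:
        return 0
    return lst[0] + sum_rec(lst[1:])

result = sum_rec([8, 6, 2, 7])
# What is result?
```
Call trace:
sum_rec(lst=[8, 6, 2, 7])
  sum_rec(lst=[6, 2, 7])
    sum_rec(lst=[2, 7])
      sum_rec(lst=[7])
        sum_rec(lst=[])
        -> return 0
      -> return 7
    -> return 9
  -> return 15
-> return 23

Final answer: 23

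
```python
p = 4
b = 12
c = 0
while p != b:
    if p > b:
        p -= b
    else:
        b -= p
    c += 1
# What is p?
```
Trace:
  p=4
  p=4, b=12
  p=4, b=12, c=0
  p=4, b=8, c=1
  p=4, b=4, c=2

Final answer: 4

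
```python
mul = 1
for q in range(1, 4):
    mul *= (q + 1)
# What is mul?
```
Trace:
  mul=1
  mul=2, q=1
  mul=6, q=2
  mul=24, q=3

Final answer: 24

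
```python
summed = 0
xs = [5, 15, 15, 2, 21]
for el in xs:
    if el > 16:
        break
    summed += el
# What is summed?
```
Trace:
  summed=0
  summed=5, el=5
  summed=20, el=15
  summed=35, el=15
  summed=37, el=2
  summed=37, el=21

Final answer: 37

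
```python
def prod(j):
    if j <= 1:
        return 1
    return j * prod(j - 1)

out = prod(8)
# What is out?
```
Call trace:
prod(j=8)
  prod(j=7)
    prod(j=6)
      prod(j=5)
        prod(j=4)
          prod(j=3)
            prod(j=2)
              prod(j=1)
              -> return 1
            -> return 2
          -> return 6
        -> return 24
      -> return 120
    -> return 720
  -> return 5040
-> return 40320

Final answer: 40320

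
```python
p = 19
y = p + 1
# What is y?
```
Trace:
  p=19
  p=19, y=20

Final answer: 20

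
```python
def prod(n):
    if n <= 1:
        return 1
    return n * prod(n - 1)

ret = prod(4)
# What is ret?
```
Call trace:
prod(n=4)
  prod(n=3)
    prod(n=2)
      prod(n=1)
      -> return 1
    -> return 2
  -> return 6
-> return 24

Final answer: 24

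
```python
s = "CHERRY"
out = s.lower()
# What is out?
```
Trace:
  s='CHERRY'
  s='CHERRY', out='cherry'

Final answer: 'cherry'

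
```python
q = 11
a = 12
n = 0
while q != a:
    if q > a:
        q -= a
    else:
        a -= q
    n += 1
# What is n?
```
Trace:
  q=11
  q=11, a=12
  q=11, a=12, n=0
  q=11, a=1, n=1
  q=10, a=1, n=2
  q=9, a=1, n=3
  q=8, a=1, n=4
  q=7, a=1, n=5
  q=6, a=1, n=6
  q=5, a=1, n=7
  q=4, a=1, n=8
  q=3, a=1, n=9
  q=2, a=1, n=10
  q=1, a=1, n=11

Final answer: 11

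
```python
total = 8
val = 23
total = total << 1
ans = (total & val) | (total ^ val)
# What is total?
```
Trace:
  total=8
  total=8, val=23
  total=16, val=23
  total=16, val=23, ans=23

Final answer: 16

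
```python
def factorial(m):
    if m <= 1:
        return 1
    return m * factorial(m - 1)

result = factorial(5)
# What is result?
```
Call trace:
factorial(m=5)
  factorial(m=4)
    factorial(m=3)
      factorial(m=2)
        factorial(m=1)
        -> return 1
      -> return 2
    -> return 6
  -> return 24
-> return 120

Final answer: 120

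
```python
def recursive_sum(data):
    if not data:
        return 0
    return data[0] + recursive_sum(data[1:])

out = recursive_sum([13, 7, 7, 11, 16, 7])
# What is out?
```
Call trace:
recursive_sum(data=[13, 7, 7, 11, 16, 7])
  recursive_sum(data=[7, 7, 11, 16, 7])
    recursive_sum(data=[7, 11, 16, 7])
      recursive_sum(data=[11, 16, 7])
        recursive_sum(data=[16, 7])
          recursive_sum(data=[7])
            recursive_sum(data=[])
            -> return 0
          -> return 7
        -> return 23
      -> return 34
    -> return 41
  -> return 48
-> return 61

Final answer: 61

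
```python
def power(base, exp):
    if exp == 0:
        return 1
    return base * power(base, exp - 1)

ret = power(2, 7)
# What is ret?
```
Call trace:
power(base=2, exp=7)
  power(base=2, exp=6)
    power(base=2, exp=5)
      power(base=2, exp=4)
        power(base=2, exp=3)
          power(base=2, exp=2)
            power(base=2, exp=1)
              power(base=2, exp=0)
              -> return 1
            -> return 2
          -> return 4
        -> return 8
      -> return 16
    -> return 32
  -> return 64
-> return 128

Final answer: 128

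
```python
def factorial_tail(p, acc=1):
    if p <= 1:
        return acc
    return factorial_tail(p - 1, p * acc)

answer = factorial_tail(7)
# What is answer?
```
Call trace:
factorial_tail(p=7, acc=1)
  factorial_tail(p=6, acc=7)
    factorial_tail(p=5, acc=42)
      factorial_tail(p=4, acc=210)
        factorial_tail(p=3, acc=840)
          factorial_tail(p=2, acc=2520)
            factorial_tail(p=1, acc=5040)
            -> return 5040
          -> return 5040
        -> return 5040
      -> return 5040
    -> return 5040
  -> return 5040
-> return 5040

Final answer: 5040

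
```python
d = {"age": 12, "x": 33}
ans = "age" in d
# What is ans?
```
Trace:
  d={'age': 12, 'x': 33}
  d={'age': 12, 'x': 33}, ans=True

Final answer: True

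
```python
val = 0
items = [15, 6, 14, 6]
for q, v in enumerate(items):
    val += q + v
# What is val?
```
Trace:
  val=0
  val=15, q=0, v=15
  val=22, q=1, v=6
  val=38, q=2, v=14
  val=47, q=3, v=6

Final answer: 47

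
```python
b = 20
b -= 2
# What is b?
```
Trace:
  b=20
  b=18

Final answer: 18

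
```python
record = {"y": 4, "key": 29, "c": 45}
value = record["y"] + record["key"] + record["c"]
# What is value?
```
Trace:
  record={'y': 4, 'key': 29, 'c': 45}
  record={'y': 4, 'key': 29, 'c': 45}, value=78

Final answer: 78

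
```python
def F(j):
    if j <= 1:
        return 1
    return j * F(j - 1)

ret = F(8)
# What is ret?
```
Call trace:
F(j=8)
  F(j=7)
    F(j=6)
      F(j=5)
        F(j=4)
          F(j=3)
            F(j=2)
              F(j=1)
              -> return 1
            -> return 2
          -> return 6
        -> return 24
      -> return 120
    -> return 720
  -> return 5040
-> return 40320

Final answer: 40320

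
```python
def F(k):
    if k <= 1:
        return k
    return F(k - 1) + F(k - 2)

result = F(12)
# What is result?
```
Call trace (a repeated sub-call is expanded the first time; later identical calls just restate its return value):
F(k=12)
  F(k=11)
    F(k=10)
      F(k=9)
        F(k=8)
          F(k=7)
            F(k=6)
              F(k=5)
                F(k=4)
                  F(k=3)
                    F(k=2)
                      F(k=1)
                      -> return 1
                      F(k=0)
                      -> return 0
                    -> return 1
                    F(k=1)
                    -> return 1
                  -> return 2
                  F(k=2) -> return 1  (same call as traced above)
                -> return 3
                F(k=3) -> return 2  (same call as traced above)
              -> return 5
              F(k=4) -> return 3  (same call as traced above)
            -> return 8
            F(k=5) -> return 5  (same call as traced above)
          -> return 13
          F(k=6) -> return 8  (same call as traced above)
        -> return 21
        F(k=7) -> return 13  (same call as traced above)
      -> return 34
      F(k=8) -> return 21  (same call as traced above)
    -> return 55
    F(k=9) -> return 34  (same call as traced above)
  -> return 89
  F(k=10) -> return 55  (same call as traced above)
-> return 144

Final answer: 144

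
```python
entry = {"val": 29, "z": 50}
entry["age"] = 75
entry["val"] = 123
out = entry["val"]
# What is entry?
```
Trace:
  entry={'val': 29, 'z': 50}
  entry={'val': 29, 'z': 50, 'age': 75}
  entry={'val': 123, 'z': 50, 'age': 75}
  entry={'val': 123, 'z': 50, 'age': 75}, out=123

Final answer: {'val': 123, 'z': 50, 'age': 75}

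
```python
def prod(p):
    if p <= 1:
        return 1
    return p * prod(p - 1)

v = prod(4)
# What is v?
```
Call trace:
prod(p=4)
  prod(p=3)
    prod(p=2)
      prod(p=1)
      -> return 1
    -> return 2
  -> return 6
-> return 24

Final answer: 24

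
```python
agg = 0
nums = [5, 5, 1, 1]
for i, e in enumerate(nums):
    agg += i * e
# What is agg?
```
Trace:
  agg=0
  agg=0, i=0, e=5
  agg=5, i=1, e=5
  agg=7, i=2, e=1
  agg=10, i=3, e=1

Final answer: 10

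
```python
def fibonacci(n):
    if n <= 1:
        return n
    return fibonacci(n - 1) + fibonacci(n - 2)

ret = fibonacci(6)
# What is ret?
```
Call trace (a repeated sub-call is expanded the first time; later identical calls just restate its return value):
fibonacci(n=6)
  fibonacci(n=5)
    fibonacci(n=4)
      fibonacci(n=3)
        fibonacci(n=2)
          fibonacci(n=1)
          -> return 1
          fibonacci(n=0)
          -> return 0
        -> return 1
        fibonacci(n=1)
        -> return 1
      -> return 2
      fibonacci(n=2) -> return 1  (same call as traced above)
    -> return 3
    fibonacci(n=3) -> return 2  (same call as traced above)
  -> return 5
  fibonacci(n=4) -> return 3  (same call as traced above)
-> return 8

Final answer: 8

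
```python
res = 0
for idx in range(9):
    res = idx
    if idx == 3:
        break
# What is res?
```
Trace:
  res=0
  res=0, idx=0
  res=1, idx=1
  res=2, idx=2
  res=3, idx=3

Final answer: 3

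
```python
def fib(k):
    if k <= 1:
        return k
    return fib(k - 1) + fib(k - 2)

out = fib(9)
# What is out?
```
Call trace (a repeated sub-call is expanded the first time; later identical calls just restate its return value):
fib(k=9)
  fib(k=8)
    fib(k=7)
      fib(k=6)
        fib(k=5)
          fib(k=4)
            fib(k=3)
              fib(k=2)
                fib(k=1)
                -> return 1
                fib(k=0)
                -> return 0
              -> return 1
              fib(k=1)
              -> return 1
            -> return 2
            fib(k=2) -> return 1  (same call as traced above)
          -> return 3
          fib(k=3) -> return 2  (same call as traced above)
        -> return 5
        fib(k=4) -> return 3  (same call as traced above)
      -> return 8
      fib(k=5) -> return 5  (same call as traced above)
    -> return 13
    fib(k=6) -> return 8  (same call as traced above)
  -> return 21
  fib(k=7) -> return 13  (same call as traced above)
-> return 34

Final answer: 34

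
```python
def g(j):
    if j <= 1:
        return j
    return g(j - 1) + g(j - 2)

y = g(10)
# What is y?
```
Call trace (a repeated sub-call is expanded the first time; later identical calls just restate its return value):
g(j=10)
  g(j=9)
    g(j=8)
      g(j=7)
        g(j=6)
          g(j=5)
            g(j=4)
              g(j=3)
                g(j=2)
                  g(j=1)
                  -> return 1
                  g(j=0)
                  -> return 0
                -> return 1
                g(j=1)
                -> return 1
              -> return 2
              g(j=2) -> return 1  (same call as traced above)
            -> return 3
            g(j=3) -> return 2  (same call as traced above)
          -> return 5
          g(j=4) -> return 3  (same call as traced above)
        -> return 8
        g(j=5) -> return 5  (same call as traced above)
      -> return 13
      g(j=6) -> return 8  (same call as traced above)
    -> return 21
    g(j=7) -> return 13  (same call as traced above)
  -> return 34
  g(j=8) -> return 21  (same call as traced above)
-> return 55

Final answer: 55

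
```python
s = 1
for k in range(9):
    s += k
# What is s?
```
Trace:
  s=1
  s=1, k=0
  s=2, k=1
  s=4, k=2
  s=7, k=3
  s=11, k=4
  s=16, k=5
  s=22, k=6
  s=29, k=7
  s=37, k=8

Final answer: 37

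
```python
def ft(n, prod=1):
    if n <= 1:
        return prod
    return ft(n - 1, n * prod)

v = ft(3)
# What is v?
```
Call trace:
ft(n=3, prod=1)
  ft(n=2, prod=3)
    ft(n=1, prod=6)
    -> return 6
  -> return 6
-> return 6

Final answer: 6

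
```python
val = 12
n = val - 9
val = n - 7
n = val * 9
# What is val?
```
Trace:
  val=12
  val=12, n=3
  val=-4, n=3
  val=-4, n=-36

Final answer: -4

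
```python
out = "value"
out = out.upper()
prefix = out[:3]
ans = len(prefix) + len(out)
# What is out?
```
Trace:
  out='value'
  out='VALUE'
  out='VALUE', prefix='VAL'
  out='VALUE', prefix='VAL', ans=8

Final answer: 'VALUE'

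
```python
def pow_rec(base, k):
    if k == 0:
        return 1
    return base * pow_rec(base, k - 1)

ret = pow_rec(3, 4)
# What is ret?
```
Call trace:
pow_rec(base=3, k=4)
  pow_rec(base=3, k=3)
    pow_rec(base=3, k=2)
      pow_rec(base=3, k=1)
        pow_rec(base=3, k=0)
        -> return 1
      -> return 3
    -> return 9
  -> return 27
-> return 81

Final answer: 81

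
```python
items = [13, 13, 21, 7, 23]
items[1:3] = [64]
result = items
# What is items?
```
Trace:
  items=[13, 13, 21, 7, 23]
  items=[13, 64, 7, 23]
  items=[13, 64, 7, 23], result=[13, 64, 7, 23]

Final answer: [13, 64, 7, 23]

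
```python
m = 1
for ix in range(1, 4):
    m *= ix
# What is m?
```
Trace:
  m=1
  m=1, ix=1
  m=2, ix=2
  m=6, ix=3

Final answer: 6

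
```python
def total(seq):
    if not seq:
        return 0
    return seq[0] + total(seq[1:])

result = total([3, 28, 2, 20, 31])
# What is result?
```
Call trace:
total(seq=[3, 28, 2, 20, 31])
  total(seq=[28, 2, 20, 31])
    total(seq=[2, 20, 31])
      total(seq=[20, 31])
        total(seq=[31])
          total(seq=[])
          -> return 0
        -> return 31
      -> return 51
    -> return 53
  -> return 81
-> return 84

Final answer: 84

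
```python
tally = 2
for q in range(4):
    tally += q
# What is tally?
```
Trace:
  tally=2
  tally=2, q=0
  tally=3, q=1
  tally=5, q=2
  tally=8, q=3

Final answer: 8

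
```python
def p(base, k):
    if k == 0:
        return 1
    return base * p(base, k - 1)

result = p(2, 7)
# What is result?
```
Call trace:
p(base=2, k=7)
  p(base=2, k=6)
    p(base=2, k=5)
      p(base=2, k=4)
        p(base=2, k=3)
          p(base=2, k=2)
            p(base=2, k=1)
              p(base=2, k=0)
              -> return 1
            -> return 2
          -> return 4
        -> return 8
      -> return 16
    -> return 32
  -> return 64
-> return 128

Final answer: 128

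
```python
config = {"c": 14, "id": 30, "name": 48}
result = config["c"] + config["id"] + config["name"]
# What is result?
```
Trace:
  config={'c': 14, 'id': 30, 'name': 48}
  config={'c': 14, 'id': 30, 'name': 48}, result=92

Final answer: 92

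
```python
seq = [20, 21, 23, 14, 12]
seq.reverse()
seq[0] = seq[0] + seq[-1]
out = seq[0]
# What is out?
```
Trace:
  seq=[20, 21, 23, 14, 12]
  seq=[12, 14, 23, 21, 20]
  seq=[32, 14, 23, 21, 20]
  seq=[32, 14, 23, 21, 20], out=32

Final answer: 32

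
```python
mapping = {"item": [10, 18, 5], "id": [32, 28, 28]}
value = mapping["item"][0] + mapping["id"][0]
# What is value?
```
Trace:
  mapping={'item': [10, 18, 5], 'id': [32, 28, 28]}
  mapping={'item': [10, 18, 5], 'id': [32, 28, 28]}, value=42

Final answer: 42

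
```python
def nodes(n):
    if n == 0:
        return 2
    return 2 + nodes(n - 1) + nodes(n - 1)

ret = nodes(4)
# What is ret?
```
Call trace (a repeated sub-call is expanded the first time; later identical calls just restate its return value):
nodes(n=4)
  nodes(n=3)
    nodes(n=2)
      nodes(n=1)
        nodes(n=0)
        -> return 2
        nodes(n=0)
        -> return 2
      -> return 6
      nodes(n=1) -> return 6  (same call as traced above)
    -> return 14
    nodes(n=2) -> return 14  (same call as traced above)
  -> return 30
  nodes(n=3) -> return 30  (same call as traced above)
-> return 62

Final answer: 62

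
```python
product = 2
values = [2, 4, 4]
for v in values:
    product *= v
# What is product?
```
Trace:
  product=2
  product=4, v=2
  product=16, v=4
  product=64, v=4

Final answer: 64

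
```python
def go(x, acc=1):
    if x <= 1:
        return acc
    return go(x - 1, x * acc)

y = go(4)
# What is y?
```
Call trace:
go(x=4, acc=1)
  go(x=3, acc=4)
    go(x=2, acc=12)
      go(x=1, acc=24)
      -> return 24
    -> return 24
  -> return 24
-> return 24

Final answer: 24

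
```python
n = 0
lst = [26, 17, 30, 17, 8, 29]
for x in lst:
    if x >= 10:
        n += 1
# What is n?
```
Trace:
  n=0
  n=1, x=26
  n=2, x=17
  n=3, x=30
  n=4, x=17
  n=4, x=8
  n=5, x=29

Final answer: 5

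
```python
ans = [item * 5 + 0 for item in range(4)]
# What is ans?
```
Trace:
  item=0
  item=1
  item=2
  item=3
  ans=[0, 5, 10, 15]

Final answer: [0, 5, 10, 15]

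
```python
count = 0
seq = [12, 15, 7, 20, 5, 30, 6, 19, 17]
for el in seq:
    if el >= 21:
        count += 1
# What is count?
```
Trace:
  count=0
  count=0, el=12
  count=0, el=15
  count=0, el=7
  count=0, el=20
  count=0, el=5
  count=1, el=30
  count=1, el=6
  count=1, el=19
  count=1, el=17

Final answer: 1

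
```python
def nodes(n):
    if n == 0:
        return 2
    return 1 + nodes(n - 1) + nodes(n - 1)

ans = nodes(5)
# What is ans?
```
Call trace (a repeated sub-call is expanded the first time; later identical calls just restate its return value):
nodes(n=5)
  nodes(n=4)
    nodes(n=3)
      nodes(n=2)
        nodes(n=1)
          nodes(n=0)
          -> return 2
          nodes(n=0)
          -> return 2
        -> return 5
        nodes(n=1) -> return 5  (same call as traced above)
      -> return 11
      nodes(n=2) -> return 11  (same call as traced above)
    -> return 23
    nodes(n=3) -> return 23  (same call as traced above)
  -> return 47
  nodes(n=4) -> return 47  (same call as traced above)
-> return 95

Final answer: 95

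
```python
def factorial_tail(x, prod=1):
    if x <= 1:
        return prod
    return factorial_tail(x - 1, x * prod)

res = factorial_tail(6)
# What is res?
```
Call trace:
factorial_tail(x=6, prod=1)
  factorial_tail(x=5, prod=6)
    factorial_tail(x=4, prod=30)
      factorial_tail(x=3, prod=120)
        factorial_tail(x=2, prod=360)
          factorial_tail(x=1, prod=720)
          -> return 720
        -> return 720
      -> return 720
    -> return 720
  -> return 720
-> return 720

Final answer: 720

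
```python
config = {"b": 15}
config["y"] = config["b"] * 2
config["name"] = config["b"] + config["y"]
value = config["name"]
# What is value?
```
Trace:
  config={'b': 15}
  config={'b': 15, 'y': 30}
  config={'b': 15, 'y': 30, 'name': 45}
  config={'b': 15, 'y': 30, 'name': 45}, value=45

Final answer: 45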